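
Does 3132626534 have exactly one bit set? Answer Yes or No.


0b10111010101110000001011001100110. Multiple bits set => No

No


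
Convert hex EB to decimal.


EB hex = 235 decimal

235


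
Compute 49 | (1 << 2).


49 | (1 << 2) = 49 | 4 = 53

53


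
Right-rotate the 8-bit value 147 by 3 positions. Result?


Rotate 0b10010011 right by 3 (8-bit) = 0b1110010 = 114

114


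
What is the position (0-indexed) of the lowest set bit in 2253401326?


0b10000110010100000010110011101110. Lowest set bit at position 1

1


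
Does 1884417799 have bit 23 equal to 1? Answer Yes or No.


0b1110000010100011110111100000111, bit 23 = 0. No

No


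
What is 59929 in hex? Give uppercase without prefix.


59929 = EA19 hex

EA19


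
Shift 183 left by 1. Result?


0b10110111 << 1 = 0b101101110 = 366

366


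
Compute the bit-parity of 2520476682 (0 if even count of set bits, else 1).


0b10010110001110110110110000001010 has 15 ones => parity 1

1


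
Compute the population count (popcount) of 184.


0b10111000 has 4 set bits

4


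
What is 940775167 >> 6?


0b111000000100110001011011111111 >> 6 = 0b111000000100110001011011 = 14699611

14699611


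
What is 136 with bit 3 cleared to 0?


136 & ~(1 << 3) = 128

128


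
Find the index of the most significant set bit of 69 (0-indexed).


0b1000101. Highest set bit at position 6

6


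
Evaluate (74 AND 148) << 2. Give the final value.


Step 1: 74 & 148 = 0
Step 2: 0 << 2 = 0

0


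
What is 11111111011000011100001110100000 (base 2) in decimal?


11111111011000011100001110100000 in decimal = 4284597152

4284597152


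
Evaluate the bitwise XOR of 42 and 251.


0b101010 ^ 0b11111011 = 0b11010001 = 209

209


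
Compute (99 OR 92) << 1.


Step 1: 99 | 92 = 127
Step 2: 127 << 1 = 254

254


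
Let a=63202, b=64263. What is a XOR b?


63202 ^ 64263 = 3557

3557


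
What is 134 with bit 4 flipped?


134 ^ (1 << 4) = 134 ^ 16 = 150

150


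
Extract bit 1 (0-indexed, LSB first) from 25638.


0b110010000100110, position 1 = 1

1


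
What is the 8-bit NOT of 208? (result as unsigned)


~0b11010000 = 0b101111 = 47 (8-bit unsigned)

47


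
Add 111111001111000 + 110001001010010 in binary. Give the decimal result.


111111001111000 + 110001001010010 = 1110000011001010 = 57546

57546


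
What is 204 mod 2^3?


204 & 7 = 4

4


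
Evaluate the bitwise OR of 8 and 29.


0b1000 | 0b11101 = 0b11101 = 29

29


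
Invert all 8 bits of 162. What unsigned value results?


162 ^ 255 = 93

93


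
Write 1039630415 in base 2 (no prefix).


1039630415 = 111101111101111000000001001111 in binary

111101111101111000000001001111


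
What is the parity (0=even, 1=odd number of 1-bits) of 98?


0b1100010 has 3 ones => parity 1

1


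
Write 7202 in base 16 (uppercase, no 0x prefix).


7202 = 1C22 hex

1C22


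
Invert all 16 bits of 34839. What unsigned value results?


34839 ^ 65535 = 30696

30696


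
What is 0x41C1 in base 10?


41C1 hex = 16833 decimal

16833


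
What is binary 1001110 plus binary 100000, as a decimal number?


1001110 + 100000 = 1101110 = 110

110


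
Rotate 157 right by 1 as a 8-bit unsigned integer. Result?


Rotate 0b10011101 right by 1 (8-bit) = 0b11001110 = 206

206


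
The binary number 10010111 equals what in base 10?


10010111 in decimal = 151

151


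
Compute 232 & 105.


0b11101000 & 0b1101001 = 0b1101000 = 104

104


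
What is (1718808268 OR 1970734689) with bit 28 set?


Step 1: 1718808268 | 1970734689 = 2004348653
Step 2: 2004348653 | (1 << 28) = 2004348653 | 268435456 = 2004348653

2004348653


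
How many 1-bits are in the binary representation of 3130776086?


0b10111010100110111101101000010110 has 18 set bits

18


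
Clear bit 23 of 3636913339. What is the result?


3636913339 & ~(1 << 23) = 3628524731

3628524731


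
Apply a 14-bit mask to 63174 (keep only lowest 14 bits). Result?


63174 & 16383 = 14022

14022


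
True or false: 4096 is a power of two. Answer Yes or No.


0b1000000000000. Only one bit set => Yes

Yes


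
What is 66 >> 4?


0b1000010 >> 4 = 0b100 = 4

4


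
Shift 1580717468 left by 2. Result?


0b1011110001101111101010110011100 << 2 = 0b101111000110111110101011001110000 = 6322869872

6322869872


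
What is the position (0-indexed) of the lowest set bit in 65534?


0b1111111111111110. Lowest set bit at position 1

1


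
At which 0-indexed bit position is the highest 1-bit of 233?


0b11101001. Highest set bit at position 7

7


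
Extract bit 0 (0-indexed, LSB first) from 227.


0b11100011, position 0 = 1

1


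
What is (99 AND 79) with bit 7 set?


Step 1: 99 & 79 = 67
Step 2: 67 | (1 << 7) = 67 | 128 = 195

195


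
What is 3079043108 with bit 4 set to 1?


3079043108 | (1 << 4) = 3079043108 | 16 = 3079043124

3079043124


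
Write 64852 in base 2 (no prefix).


64852 = 1111110101010100 in binary

1111110101010100


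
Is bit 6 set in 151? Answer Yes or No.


0b10010111, bit 6 = 0. No

No


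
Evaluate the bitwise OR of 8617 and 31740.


0b10000110101001 | 0b111101111111100 = 0b111101111111101 = 31741

31741


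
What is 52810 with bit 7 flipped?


52810 ^ (1 << 7) = 52810 ^ 128 = 52938

52938


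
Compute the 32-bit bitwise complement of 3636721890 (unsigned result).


~0b11011000110000111111100011100010 = 0b100111001111000000011100011101 = 658245405 (32-bit unsigned)

658245405


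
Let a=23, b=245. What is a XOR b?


23 ^ 245 = 226

226


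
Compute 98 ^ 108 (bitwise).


0b1100010 ^ 0b1101100 = 0b1110 = 14

14


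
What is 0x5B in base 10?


5B hex = 91 decimal

91


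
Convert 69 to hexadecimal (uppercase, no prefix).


69 = 45 hex

45


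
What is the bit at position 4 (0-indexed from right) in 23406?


0b101101101101110, position 4 = 0

0


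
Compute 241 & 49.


0b11110001 & 0b110001 = 0b110001 = 49

49


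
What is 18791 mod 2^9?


18791 & 511 = 359

359


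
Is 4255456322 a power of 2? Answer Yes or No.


0b11111101101001010001110001000010. Multiple bits set => No

No


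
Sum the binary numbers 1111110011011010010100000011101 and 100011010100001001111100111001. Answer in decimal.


1111110011011010010100000011101 + 100011010100001001111100111001 = 10100001101111011100011101010110 = 2713569110

2713569110


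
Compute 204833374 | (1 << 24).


204833374 | (1 << 24) = 204833374 | 16777216 = 221610590

221610590


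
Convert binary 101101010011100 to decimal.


101101010011100 in decimal = 23196

23196


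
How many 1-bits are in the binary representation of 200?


0b11001000 has 3 set bits

3


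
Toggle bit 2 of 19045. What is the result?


19045 ^ (1 << 2) = 19045 ^ 4 = 19041

19041


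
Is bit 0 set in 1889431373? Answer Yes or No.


0b1110000100111100110111101001101, bit 0 = 1. Yes

Yes


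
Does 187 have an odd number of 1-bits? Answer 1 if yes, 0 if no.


0b10111011 has 6 ones => parity 0

0


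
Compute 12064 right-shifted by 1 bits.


0b10111100100000 >> 1 = 0b1011110010000 = 6032

6032


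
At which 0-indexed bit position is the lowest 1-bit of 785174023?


0b101110110011001100111000000111. Lowest set bit at position 0

0


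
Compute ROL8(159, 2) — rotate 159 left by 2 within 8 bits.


Rotate 0b10011111 left by 2 (8-bit) = 0b1111110 = 126

126


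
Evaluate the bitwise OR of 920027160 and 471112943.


0b110110110101101000000000011000 | 0b11100000101001001110011101111 = 0b111110110101101001110011111111 = 1054252287

1054252287


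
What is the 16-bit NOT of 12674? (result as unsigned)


~0b11000110000010 = 0b1100111001111101 = 52861 (16-bit unsigned)

52861


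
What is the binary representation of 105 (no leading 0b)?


105 = 1101001 in binary

1101001


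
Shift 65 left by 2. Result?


0b1000001 << 2 = 0b100000100 = 260

260


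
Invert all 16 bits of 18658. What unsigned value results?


18658 ^ 65535 = 46877

46877


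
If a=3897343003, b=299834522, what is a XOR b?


3897343003 ^ 299834522 = 4187201665

4187201665


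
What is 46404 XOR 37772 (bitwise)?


0b1011010101000100 ^ 0b1001001110001100 = 0b10011011001000 = 9928

9928


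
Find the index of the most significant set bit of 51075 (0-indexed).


0b1100011110000011. Highest set bit at position 15

15


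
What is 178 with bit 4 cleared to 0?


178 & ~(1 << 4) = 162

162


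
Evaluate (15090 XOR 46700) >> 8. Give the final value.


Step 1: 15090 ^ 46700 = 35998
Step 2: 35998 >> 8 = 140

140


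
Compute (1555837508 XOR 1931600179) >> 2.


Step 1: 1555837508 ^ 1931600179 = 798872439
Step 2: 798872439 >> 2 = 199718109

199718109


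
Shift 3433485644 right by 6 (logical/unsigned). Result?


0b11001100101001101101010101001100 >> 6 = 0b11001100101001101101010101 = 53648213

53648213


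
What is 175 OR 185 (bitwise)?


0b10101111 | 0b10111001 = 0b10111111 = 191

191


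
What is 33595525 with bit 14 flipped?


33595525 ^ (1 << 14) = 33595525 ^ 16384 = 33611909

33611909


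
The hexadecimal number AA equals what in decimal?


AA hex = 170 decimal

170


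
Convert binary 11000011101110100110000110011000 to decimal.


11000011101110100110000110011000 in decimal = 3283771800

3283771800


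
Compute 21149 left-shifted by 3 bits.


0b101001010011101 << 3 = 0b101001010011101000 = 169192

169192


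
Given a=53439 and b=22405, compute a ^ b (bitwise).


53439 ^ 22405 = 34618

34618


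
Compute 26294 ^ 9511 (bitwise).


0b110011010110110 ^ 0b10010100100111 = 0b100001110010001 = 17297

17297


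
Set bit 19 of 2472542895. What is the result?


2472542895 | (1 << 19) = 2472542895 | 524288 = 2473067183

2473067183


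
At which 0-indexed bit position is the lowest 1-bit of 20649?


0b101000010101001. Lowest set bit at position 0

0


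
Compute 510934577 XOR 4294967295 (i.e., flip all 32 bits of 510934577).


510934577 ^ 4294967295 = 3784032718

3784032718


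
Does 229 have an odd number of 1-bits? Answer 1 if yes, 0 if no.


0b11100101 has 5 ones => parity 1

1


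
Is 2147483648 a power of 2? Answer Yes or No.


0b10000000000000000000000000000000. Only one bit set => Yes

Yes


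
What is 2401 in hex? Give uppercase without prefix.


2401 = 961 hex

961


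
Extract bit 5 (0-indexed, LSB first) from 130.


0b10000010, position 5 = 0

0


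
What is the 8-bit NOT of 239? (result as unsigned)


~0b11101111 = 0b10000 = 16 (8-bit unsigned)

16


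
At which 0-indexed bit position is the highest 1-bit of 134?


0b10000110. Highest set bit at position 7

7


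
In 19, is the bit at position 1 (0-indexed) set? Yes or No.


0b10011, bit 1 = 1. Yes

Yes


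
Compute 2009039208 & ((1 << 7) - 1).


2009039208 & 127 = 104

104


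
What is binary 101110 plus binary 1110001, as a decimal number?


101110 + 1110001 = 10011111 = 159

159


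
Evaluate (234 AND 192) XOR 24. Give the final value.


Step 1: 234 & 192 = 192
Step 2: 192 ^ 24 = 216

216


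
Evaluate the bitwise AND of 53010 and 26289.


0b1100111100010010 & 0b110011010110001 = 0b100011000010000 = 17936

17936


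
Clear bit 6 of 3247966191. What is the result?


3247966191 & ~(1 << 6) = 3247966127

3247966127


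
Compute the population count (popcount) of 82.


0b1010010 has 3 set bits

3


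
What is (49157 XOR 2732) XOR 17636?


Step 1: 49157 ^ 2732 = 51881
Step 2: 51881 ^ 17636 = 36429

36429


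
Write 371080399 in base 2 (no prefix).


371080399 = 10110000111100011110011001111 in binary

10110000111100011110011001111


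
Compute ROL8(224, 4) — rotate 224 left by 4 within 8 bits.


Rotate 0b11100000 left by 4 (8-bit) = 0b1110 = 14

14


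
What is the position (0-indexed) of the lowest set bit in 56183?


0b1101101101110111. Lowest set bit at position 0

0


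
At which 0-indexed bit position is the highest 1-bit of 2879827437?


0b10101011101001101010110111101101. Highest set bit at position 31

31


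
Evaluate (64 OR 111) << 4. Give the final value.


Step 1: 64 | 111 = 111
Step 2: 111 << 4 = 1776

1776


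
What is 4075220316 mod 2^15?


4075220316 & 32767 = 27996

27996


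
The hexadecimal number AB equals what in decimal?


AB hex = 171 decimal

171


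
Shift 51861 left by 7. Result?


0b1100101010010101 << 7 = 0b11001010100101010000000 = 6638208

6638208


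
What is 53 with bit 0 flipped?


53 ^ (1 << 0) = 53 ^ 1 = 52

52


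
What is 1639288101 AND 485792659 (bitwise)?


0b1100001101101011000110100100101 & 0b11100111101001001101110010011 = 0b101101001000100100000001 = 11831553

11831553


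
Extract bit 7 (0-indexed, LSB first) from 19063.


0b100101001110111, position 7 = 0

0


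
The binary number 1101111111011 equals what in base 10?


1101111111011 in decimal = 7163

7163


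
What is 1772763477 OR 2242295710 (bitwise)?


0b1101001101010100011100101010101 | 0b10000101101001101011011110011110 = 0b11101101101011101011111111011111 = 3987652575

3987652575


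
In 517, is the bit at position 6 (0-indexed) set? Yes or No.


0b1000000101, bit 6 = 0. No

No


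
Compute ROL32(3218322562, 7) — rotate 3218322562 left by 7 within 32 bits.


Rotate 0b10111111110100111011010010000010 left by 7 (32-bit) = 0b11101001110110100100000101011111 = 3923394911

3923394911


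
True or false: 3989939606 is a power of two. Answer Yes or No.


0b11101101110100011010010110010110. Multiple bits set => No

No


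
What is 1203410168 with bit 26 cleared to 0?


1203410168 & ~(1 << 26) = 1136301304

1136301304


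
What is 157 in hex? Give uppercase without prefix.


157 = 9D hex

9D


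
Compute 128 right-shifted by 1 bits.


0b10000000 >> 1 = 0b1000000 = 64

64


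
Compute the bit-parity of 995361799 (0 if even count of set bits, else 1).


0b111011010101000000010000000111 has 12 ones => parity 0

0


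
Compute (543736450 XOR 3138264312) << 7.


Step 1: 543736450 ^ 3138264312 = 2607210106
Step 2: 2607210106 << 7 = 333722893568

333722893568


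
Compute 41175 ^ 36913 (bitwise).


0b1010000011010111 ^ 0b1001000000110001 = 0b11000011100110 = 12518

12518


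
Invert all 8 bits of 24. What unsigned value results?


24 ^ 255 = 231

231


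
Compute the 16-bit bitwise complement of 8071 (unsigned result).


~0b1111110000111 = 0b1110000001111000 = 57464 (16-bit unsigned)

57464


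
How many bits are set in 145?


0b10010001 has 3 set bits

3


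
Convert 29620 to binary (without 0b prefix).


29620 = 111001110110100 in binary

111001110110100


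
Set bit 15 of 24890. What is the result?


24890 | (1 << 15) = 24890 | 32768 = 57658

57658


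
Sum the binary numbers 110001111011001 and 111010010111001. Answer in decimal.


110001111011001 + 111010010111001 = 1101100010010010 = 55442

55442


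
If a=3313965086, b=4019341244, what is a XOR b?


3313965086 ^ 4019341244 = 706043810

706043810


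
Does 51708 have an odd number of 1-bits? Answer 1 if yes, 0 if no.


0b1100100111111100 has 10 ones => parity 0

0


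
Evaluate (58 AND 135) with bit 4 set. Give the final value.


Step 1: 58 & 135 = 2
Step 2: 2 | (1 << 4) = 2 | 16 = 18

18


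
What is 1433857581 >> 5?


0b1010101011101101110111000101101 >> 5 = 0b10101010111011011101110001 = 44808049

44808049


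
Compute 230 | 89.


0b11100110 | 0b1011001 = 0b11111111 = 255

255


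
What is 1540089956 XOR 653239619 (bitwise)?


0b1011011110010111110100001100100 ^ 0b100110111011111010010101000011 = 0b1111101001001000100110100100111 = 2099531047

2099531047


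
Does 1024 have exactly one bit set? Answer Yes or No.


0b10000000000. Only one bit set => Yes

Yes


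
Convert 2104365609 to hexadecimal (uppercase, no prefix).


2104365609 = 7D6E1229 hex

7D6E1229


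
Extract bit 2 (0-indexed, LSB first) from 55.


0b110111, position 2 = 1

1


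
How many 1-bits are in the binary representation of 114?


0b1110010 has 4 set bits

4


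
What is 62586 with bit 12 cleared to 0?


62586 & ~(1 << 12) = 58490

58490


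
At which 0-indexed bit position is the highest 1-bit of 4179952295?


0b11111001001001010000001010100111. Highest set bit at position 31

31


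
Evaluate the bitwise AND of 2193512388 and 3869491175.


0b10000010101111100101011111000100 & 0b11100110101000111011111111100111 = 0b10000010101000100001011111000100 = 2191660996

2191660996


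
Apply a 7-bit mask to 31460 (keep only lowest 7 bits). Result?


31460 & 127 = 100

100


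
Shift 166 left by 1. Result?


0b10100110 << 1 = 0b101001100 = 332

332


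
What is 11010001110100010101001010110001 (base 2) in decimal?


11010001110100010101001010110001 in decimal = 3520156337

3520156337


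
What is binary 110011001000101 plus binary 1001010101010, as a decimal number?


110011001000101 + 1001010101010 = 111100011101111 = 30959

30959


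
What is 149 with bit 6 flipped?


149 ^ (1 << 6) = 149 ^ 64 = 213

213


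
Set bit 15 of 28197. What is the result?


28197 | (1 << 15) = 28197 | 32768 = 60965

60965


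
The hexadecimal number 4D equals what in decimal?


4D hex = 77 decimal

77


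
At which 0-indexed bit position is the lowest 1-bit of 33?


0b100001. Lowest set bit at position 0

0


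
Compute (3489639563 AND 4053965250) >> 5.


Step 1: 3489639563 & 4053965250 = 3248654466
Step 2: 3248654466 >> 5 = 101520452

101520452


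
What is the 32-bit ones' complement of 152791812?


152791812 ^ 4294967295 = 4142175483

4142175483


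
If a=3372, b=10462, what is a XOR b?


3372 ^ 10462 = 9714

9714


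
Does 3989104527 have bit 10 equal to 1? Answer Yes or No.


0b11101101110001001110011110001111, bit 10 = 1. Yes

Yes


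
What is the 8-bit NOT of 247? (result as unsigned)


~0b11110111 = 0b1000 = 8 (8-bit unsigned)

8


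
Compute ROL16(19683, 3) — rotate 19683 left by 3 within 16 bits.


Rotate 0b100110011100011 left by 3 (16-bit) = 0b110011100011010 = 26394

26394


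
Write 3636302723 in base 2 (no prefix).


3636302723 = 11011000101111011001001110000011 in binary

11011000101111011001001110000011


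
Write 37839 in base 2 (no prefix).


37839 = 1001001111001111 in binary

1001001111001111


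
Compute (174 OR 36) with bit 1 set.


Step 1: 174 | 36 = 174
Step 2: 174 | (1 << 1) = 174 | 2 = 174

174


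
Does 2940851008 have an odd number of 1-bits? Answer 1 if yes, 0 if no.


0b10101111010010011101001101000000 has 15 ones => parity 1

1


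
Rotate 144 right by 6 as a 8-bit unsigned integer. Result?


Rotate 0b10010000 right by 6 (8-bit) = 0b1000010 = 66

66


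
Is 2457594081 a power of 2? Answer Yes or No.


0b10010010011110111110100011100001. Multiple bits set => No

No


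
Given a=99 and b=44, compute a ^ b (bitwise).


99 ^ 44 = 79

79


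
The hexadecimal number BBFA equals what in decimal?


BBFA hex = 48122 decimal

48122


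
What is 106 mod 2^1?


106 & 1 = 0

0


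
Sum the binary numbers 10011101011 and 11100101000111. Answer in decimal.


10011101011 + 11100101000111 = 11111000110010 = 15922

15922


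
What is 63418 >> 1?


0b1111011110111010 >> 1 = 0b111101111011101 = 31709

31709


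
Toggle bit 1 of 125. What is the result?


125 ^ (1 << 1) = 125 ^ 2 = 127

127


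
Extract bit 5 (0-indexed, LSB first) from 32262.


0b111111000000110, position 5 = 0

0


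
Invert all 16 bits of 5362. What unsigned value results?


5362 ^ 65535 = 60173

60173


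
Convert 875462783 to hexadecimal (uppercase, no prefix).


875462783 = 342E807F hex

342E807F


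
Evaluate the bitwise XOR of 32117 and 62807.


0b111110101110101 ^ 0b1111010101010111 = 0b1000100000100010 = 34850

34850


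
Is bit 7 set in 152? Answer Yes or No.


0b10011000, bit 7 = 1. Yes

Yes


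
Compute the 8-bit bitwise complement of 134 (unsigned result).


~0b10000110 = 0b1111001 = 121 (8-bit unsigned)

121


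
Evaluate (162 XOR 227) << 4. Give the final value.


Step 1: 162 ^ 227 = 65
Step 2: 65 << 4 = 1040

1040


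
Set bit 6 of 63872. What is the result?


63872 | (1 << 6) = 63872 | 64 = 63936

63936


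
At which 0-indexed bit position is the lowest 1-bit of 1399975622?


0b1010011011100011110111011000110. Lowest set bit at position 1

1


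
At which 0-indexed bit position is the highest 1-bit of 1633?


0b11001100001. Highest set bit at position 10

10


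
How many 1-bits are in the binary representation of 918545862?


0b110110101111111110010111000110 has 20 set bits

20


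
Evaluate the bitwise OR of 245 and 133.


0b11110101 | 0b10000101 = 0b11110101 = 245

245


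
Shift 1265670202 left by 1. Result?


0b1001011011100001001100000111010 << 1 = 0b10010110111000010011000001110100 = 2531340404

2531340404


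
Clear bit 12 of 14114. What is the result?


14114 & ~(1 << 12) = 10018

10018


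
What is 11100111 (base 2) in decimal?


11100111 in decimal = 231

231


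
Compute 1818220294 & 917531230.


0b1101100010111111101011100000110 & 0b110110101100000110101001011110 = 0b100100000100000100001000000110 = 605045254

605045254


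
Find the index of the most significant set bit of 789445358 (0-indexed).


0b101111000011011111101011101110. Highest set bit at position 29

29


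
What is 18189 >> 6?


0b100011100001101 >> 6 = 0b100011100 = 284

284


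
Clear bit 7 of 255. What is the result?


255 & ~(1 << 7) = 127

127


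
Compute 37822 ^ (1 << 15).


37822 ^ (1 << 15) = 37822 ^ 32768 = 5054

5054


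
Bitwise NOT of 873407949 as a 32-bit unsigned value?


~0b110100000011110010010111001101 = 0b11001011111100001101101000110010 = 3421559346 (32-bit unsigned)

3421559346


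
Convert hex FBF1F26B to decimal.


FBF1F26B hex = 4226937451 decimal

4226937451


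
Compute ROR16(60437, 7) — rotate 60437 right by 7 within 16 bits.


Rotate 0b1110110000010101 right by 7 (16-bit) = 0b10101111011000 = 11224

11224


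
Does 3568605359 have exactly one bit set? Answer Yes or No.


0b11010100101101001001100010101111. Multiple bits set => No

No


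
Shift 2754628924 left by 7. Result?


0b10100100001100000100110100111100 << 7 = 0b101001000011000001001101001111000000000 = 352592502272

352592502272


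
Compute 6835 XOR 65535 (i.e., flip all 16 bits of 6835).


6835 ^ 65535 = 58700

58700


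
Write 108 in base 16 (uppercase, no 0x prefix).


108 = 6C hex

6C


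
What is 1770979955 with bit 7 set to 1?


1770979955 | (1 << 7) = 1770979955 | 128 = 1770980083

1770980083


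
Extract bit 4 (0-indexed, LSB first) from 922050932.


0b110110111101010110000101110100, position 4 = 1

1


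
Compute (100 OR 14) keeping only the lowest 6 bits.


Step 1: 100 | 14 = 110
Step 2: 110 & 63 = 46

46


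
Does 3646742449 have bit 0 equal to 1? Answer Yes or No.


0b11011001010111001101111110110001, bit 0 = 1. Yes

Yes


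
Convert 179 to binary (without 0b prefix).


179 = 10110011 in binary

10110011


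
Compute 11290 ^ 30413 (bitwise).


0b10110000011010 ^ 0b111011011001101 = 0b101101011010111 = 23255

23255


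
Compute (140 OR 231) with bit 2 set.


Step 1: 140 | 231 = 239
Step 2: 239 | (1 << 2) = 239 | 4 = 239

239


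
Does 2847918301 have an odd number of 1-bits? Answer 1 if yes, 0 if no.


0b10101001101111111100100011011101 has 20 ones => parity 0

0


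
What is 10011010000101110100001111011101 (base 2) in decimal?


10011010000101110100001111011101 in decimal = 2585215965

2585215965


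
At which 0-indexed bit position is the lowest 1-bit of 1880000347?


0b1110000000011101000011101011011. Lowest set bit at position 0

0


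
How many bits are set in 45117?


0b1011000000111101 has 8 set bits

8


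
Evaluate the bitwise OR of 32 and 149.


0b100000 | 0b10010101 = 0b10110101 = 181

181


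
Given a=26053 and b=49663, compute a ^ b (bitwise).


26053 ^ 49663 = 42042

42042


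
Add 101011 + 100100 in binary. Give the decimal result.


101011 + 100100 = 1001111 = 79

79


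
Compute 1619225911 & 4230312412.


0b1100000100000110110110100110111 & 0b11111100001001010111000111011100 = 0b1100000000000010110000100010100 = 1610703124

1610703124


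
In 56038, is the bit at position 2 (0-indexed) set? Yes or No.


0b1101101011100110, bit 2 = 1. Yes

Yes


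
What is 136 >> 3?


0b10001000 >> 3 = 0b10001 = 17

17


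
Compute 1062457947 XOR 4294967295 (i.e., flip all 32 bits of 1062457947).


1062457947 ^ 4294967295 = 3232509348

3232509348


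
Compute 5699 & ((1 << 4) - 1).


5699 & 15 = 3

3


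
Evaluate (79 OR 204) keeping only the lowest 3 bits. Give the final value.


Step 1: 79 | 204 = 207
Step 2: 207 & 7 = 7

7


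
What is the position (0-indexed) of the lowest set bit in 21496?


0b101001111111000. Lowest set bit at position 3

3


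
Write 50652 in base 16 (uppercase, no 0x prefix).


50652 = C5DC hex

C5DC


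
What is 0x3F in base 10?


3F hex = 63 decimal

63


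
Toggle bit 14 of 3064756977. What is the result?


3064756977 ^ (1 << 14) = 3064756977 ^ 16384 = 3064740593

3064740593


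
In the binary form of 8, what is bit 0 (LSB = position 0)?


0b1000, position 0 = 0

0


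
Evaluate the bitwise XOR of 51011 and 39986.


0b1100011101000011 ^ 0b1001110000110010 = 0b101101101110001 = 23409

23409


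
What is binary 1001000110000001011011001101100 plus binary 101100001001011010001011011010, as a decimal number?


1001000110000001011011001101100 + 101100001001011010001011011010 = 1110100111001100101100101000110 = 1961253190

1961253190


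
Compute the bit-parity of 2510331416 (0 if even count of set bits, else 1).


0b10010101101000001001111000011000 has 13 ones => parity 1

1


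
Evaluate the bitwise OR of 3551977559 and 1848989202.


0b11010011101101101110000001010111 | 0b1101110001101010101011000010010 = 0b11111111101101111111011001010111 = 4290246231

4290246231


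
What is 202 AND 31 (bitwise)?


0b11001010 & 0b11111 = 0b1010 = 10

10


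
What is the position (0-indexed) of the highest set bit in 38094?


0b1001010011001110. Highest set bit at position 15

15


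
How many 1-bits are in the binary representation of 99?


0b1100011 has 4 set bits

4


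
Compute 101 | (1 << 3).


101 | (1 << 3) = 101 | 8 = 109

109


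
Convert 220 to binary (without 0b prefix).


220 = 11011100 in binary

11011100


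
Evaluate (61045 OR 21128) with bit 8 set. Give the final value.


Step 1: 61045 | 21128 = 65277
Step 2: 65277 | (1 << 8) = 65277 | 256 = 65533

65533


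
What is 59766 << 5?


0b1110100101110110 << 5 = 0b111010010111011000000 = 1912512

1912512


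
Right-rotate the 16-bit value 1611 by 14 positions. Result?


Rotate 0b11001001011 right by 14 (16-bit) = 0b1100100101100 = 6444

6444


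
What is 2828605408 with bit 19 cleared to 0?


2828605408 & ~(1 << 19) = 2828081120

2828081120


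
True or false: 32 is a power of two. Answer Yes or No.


0b100000. Only one bit set => Yes

Yes


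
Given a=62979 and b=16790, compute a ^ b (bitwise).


62979 ^ 16790 = 46997

46997


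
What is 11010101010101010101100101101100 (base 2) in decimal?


11010101010101010101100101101100 in decimal = 3579140460

3579140460


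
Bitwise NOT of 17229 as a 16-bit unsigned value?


~0b100001101001101 = 0b1011110010110010 = 48306 (16-bit unsigned)

48306


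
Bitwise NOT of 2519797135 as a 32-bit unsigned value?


~0b10010110001100010000110110001111 = 0b1101001110011101111001001110000 = 1775170160 (32-bit unsigned)

1775170160


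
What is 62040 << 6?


0b1111001001011000 << 6 = 0b1111001001011000000000 = 3970560

3970560


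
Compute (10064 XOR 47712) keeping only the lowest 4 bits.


Step 1: 10064 ^ 47712 = 40240
Step 2: 40240 & 15 = 0

0


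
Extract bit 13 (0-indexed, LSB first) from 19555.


0b100110001100011, position 13 = 0

0


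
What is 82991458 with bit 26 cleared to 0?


82991458 & ~(1 << 26) = 15882594

15882594


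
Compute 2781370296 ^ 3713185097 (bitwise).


0b10100101110010000101011110111000 ^ 0b11011101010100101011010101001001 = 0b1111000100110101110001011110001 = 2023416561

2023416561


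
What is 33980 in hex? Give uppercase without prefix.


33980 = 84BC hex

84BC


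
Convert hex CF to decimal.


CF hex = 207 decimal

207


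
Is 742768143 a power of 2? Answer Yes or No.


0b101100010001011011111000001111. Multiple bits set => No

No


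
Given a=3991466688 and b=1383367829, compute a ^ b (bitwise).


3991466688 ^ 1383367829 = 3214702165

3214702165


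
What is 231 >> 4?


0b11100111 >> 4 = 0b1110 = 14

14


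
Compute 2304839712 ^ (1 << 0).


2304839712 ^ (1 << 0) = 2304839712 ^ 1 = 2304839713

2304839713


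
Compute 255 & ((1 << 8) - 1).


255 & 255 = 255

255


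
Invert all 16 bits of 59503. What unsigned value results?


59503 ^ 65535 = 6032

6032


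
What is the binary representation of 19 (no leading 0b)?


19 = 10011 in binary

10011


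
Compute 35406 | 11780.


0b1000101001001110 | 0b10111000000100 = 0b1010111001001110 = 44622

44622


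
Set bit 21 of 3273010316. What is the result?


3273010316 | (1 << 21) = 3273010316 | 2097152 = 3275107468

3275107468


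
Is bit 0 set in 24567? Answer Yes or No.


0b101111111110111, bit 0 = 1. Yes

Yes


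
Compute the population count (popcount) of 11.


0b1011 has 3 set bits

3


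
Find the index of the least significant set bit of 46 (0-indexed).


0b101110. Lowest set bit at position 1

1


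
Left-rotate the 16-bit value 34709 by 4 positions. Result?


Rotate 0b1000011110010101 left by 4 (16-bit) = 0b111100101011000 = 31064

31064


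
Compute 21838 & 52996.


0b101010101001110 & 0b1100111100000100 = 0b100010100000100 = 17668

17668


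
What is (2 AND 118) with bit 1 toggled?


Step 1: 2 & 118 = 2
Step 2: 2 ^ (1 << 1) = 2 ^ 2 = 0

0


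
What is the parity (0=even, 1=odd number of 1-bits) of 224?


0b11100000 has 3 ones => parity 1

1


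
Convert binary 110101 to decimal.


110101 in decimal = 53

53


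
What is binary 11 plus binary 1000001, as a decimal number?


11 + 1000001 = 1000100 = 68

68


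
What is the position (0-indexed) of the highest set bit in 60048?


0b1110101010010000. Highest set bit at position 15

15


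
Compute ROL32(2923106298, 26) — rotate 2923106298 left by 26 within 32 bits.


Rotate 0b10101110001110110000111111111010 left by 26 (32-bit) = 0b11101010101110001110110000111111 = 3937987647

3937987647


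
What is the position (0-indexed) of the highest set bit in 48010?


0b1011101110001010. Highest set bit at position 15

15


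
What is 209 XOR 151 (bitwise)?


0b11010001 ^ 0b10010111 = 0b1000110 = 70

70


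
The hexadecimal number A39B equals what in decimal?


A39B hex = 41883 decimal

41883


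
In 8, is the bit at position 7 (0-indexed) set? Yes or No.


0b1000, bit 7 = 0. No

No


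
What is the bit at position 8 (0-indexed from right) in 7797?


0b1111001110101, position 8 = 0

0


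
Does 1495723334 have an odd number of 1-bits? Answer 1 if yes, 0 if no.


0b1011001001001101110110101000110 has 16 ones => parity 0

0


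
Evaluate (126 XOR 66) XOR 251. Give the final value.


Step 1: 126 ^ 66 = 60
Step 2: 60 ^ 251 = 199

199


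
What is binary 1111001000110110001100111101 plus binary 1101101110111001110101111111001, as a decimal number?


1111001000110110001100111101 + 1101101110111001110101111111001 = 1111101000000000100111100110110 = 2097172278

2097172278


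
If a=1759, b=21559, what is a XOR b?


1759 ^ 21559 = 21224

21224


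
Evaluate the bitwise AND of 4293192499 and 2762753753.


0b11111111111001001110101100110011 & 0b10100100101011000100011011011001 = 0b10100100101001000100001000010001 = 2762228241

2762228241


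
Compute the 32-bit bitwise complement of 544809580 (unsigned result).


~0b100000011110010010001001101100 = 0b11011111100001101101110110010011 = 3750157715 (32-bit unsigned)

3750157715


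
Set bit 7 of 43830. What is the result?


43830 | (1 << 7) = 43830 | 128 = 43958

43958


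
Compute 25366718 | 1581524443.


0b1100000110001000010111110 | 0b1011110010001000010010111011011 = 0b1011111110001110011010111111111 = 1606891007

1606891007


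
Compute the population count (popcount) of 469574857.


0b11011111111010010010011001001 has 17 set bits

17


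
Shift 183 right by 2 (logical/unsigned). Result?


0b10110111 >> 2 = 0b101101 = 45

45


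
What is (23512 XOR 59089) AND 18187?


Step 1: 23512 ^ 59089 = 48393
Step 2: 48393 & 18187 = 1289

1289


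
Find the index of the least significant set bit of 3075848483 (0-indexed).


0b10110111010101011011100100100011. Lowest set bit at position 0

0


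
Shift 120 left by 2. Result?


0b1111000 << 2 = 0b111100000 = 480

480


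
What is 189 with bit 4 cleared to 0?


189 & ~(1 << 4) = 173

173


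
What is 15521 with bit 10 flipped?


15521 ^ (1 << 10) = 15521 ^ 1024 = 14497

14497


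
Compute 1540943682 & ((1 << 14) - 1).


1540943682 & 16383 = 12098

12098


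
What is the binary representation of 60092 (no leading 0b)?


60092 = 1110101010111100 in binary

1110101010111100


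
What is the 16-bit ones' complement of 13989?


13989 ^ 65535 = 51546

51546


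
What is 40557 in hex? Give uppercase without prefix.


40557 = 9E6D hex

9E6D


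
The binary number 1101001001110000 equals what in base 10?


1101001001110000 in decimal = 53872

53872


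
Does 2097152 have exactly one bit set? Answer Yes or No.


0b1000000000000000000000. Only one bit set => Yes

Yes


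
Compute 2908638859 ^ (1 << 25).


2908638859 ^ (1 << 25) = 2908638859 ^ 33554432 = 2942193291

2942193291


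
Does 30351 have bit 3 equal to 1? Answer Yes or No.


0b111011010001111, bit 3 = 1. Yes

Yes


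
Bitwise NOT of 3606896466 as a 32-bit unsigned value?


~0b11010110111111001101111101010010 = 0b101001000000110010000010101101 = 688070829 (32-bit unsigned)

688070829


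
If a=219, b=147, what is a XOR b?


219 ^ 147 = 72

72


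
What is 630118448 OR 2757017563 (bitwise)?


0b100101100011101101100000110000 | 0b10100100010101001011111111011011 = 0b10100101110111101111111111111011 = 2782855163

2782855163


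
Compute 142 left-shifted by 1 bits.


0b10001110 << 1 = 0b100011100 = 284

284


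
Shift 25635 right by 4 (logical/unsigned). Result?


0b110010000100011 >> 4 = 0b11001000010 = 1602

1602


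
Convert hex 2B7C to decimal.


2B7C hex = 11132 decimal

11132


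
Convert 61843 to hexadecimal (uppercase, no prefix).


61843 = F193 hex

F193


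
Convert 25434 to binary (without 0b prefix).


25434 = 110001101011010 in binary

110001101011010


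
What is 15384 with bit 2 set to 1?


15384 | (1 << 2) = 15384 | 4 = 15388

15388


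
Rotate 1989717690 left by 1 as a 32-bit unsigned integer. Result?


Rotate 0b1110110100110001010111010111010 left by 1 (32-bit) = 0b11101101001100010101110101110100 = 3979435380

3979435380


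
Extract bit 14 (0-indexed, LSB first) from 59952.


0b1110101000110000, position 14 = 1

1


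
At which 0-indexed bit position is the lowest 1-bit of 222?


0b11011110. Lowest set bit at position 1

1


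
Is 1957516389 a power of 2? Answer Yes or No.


0b1110100101011010101010001100101. Multiple bits set => No

No


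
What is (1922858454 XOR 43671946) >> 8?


Step 1: 1922858454 ^ 43671946 = 1879448668
Step 2: 1879448668 >> 8 = 7341596

7341596


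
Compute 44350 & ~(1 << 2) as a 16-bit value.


44350 & ~(1 << 2) = 44346

44346


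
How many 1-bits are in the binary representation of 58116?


0b1110001100000100 has 6 set bits

6


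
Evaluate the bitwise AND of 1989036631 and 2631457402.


0b1110110100011100100101001010111 & 0b10011100110110001101101001111010 = 0b10100100010000100101001010010 = 344476242

344476242


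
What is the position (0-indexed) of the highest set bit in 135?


0b10000111. Highest set bit at position 7

7


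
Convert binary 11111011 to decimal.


11111011 in decimal = 251

251


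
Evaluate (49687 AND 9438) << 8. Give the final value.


Step 1: 49687 & 9438 = 22
Step 2: 22 << 8 = 5632

5632


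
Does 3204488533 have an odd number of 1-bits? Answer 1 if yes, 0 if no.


0b10111111000000001001110101010101 has 16 ones => parity 0

0


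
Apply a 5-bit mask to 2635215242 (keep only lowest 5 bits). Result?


2635215242 & 31 = 10

10


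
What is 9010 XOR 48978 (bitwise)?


0b10001100110010 ^ 0b1011111101010010 = 0b1001110001100000 = 40032

40032


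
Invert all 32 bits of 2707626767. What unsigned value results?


2707626767 ^ 4294967295 = 1587340528

1587340528


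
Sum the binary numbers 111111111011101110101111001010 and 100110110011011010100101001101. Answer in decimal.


111111111011101110101111001010 + 100110110011011010100101001101 = 1100110101111001001010100010111 = 1723634967

1723634967


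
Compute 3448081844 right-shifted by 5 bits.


0b11001101100001011000110110110100 >> 5 = 0b110011011000010110001101101 = 107752557

107752557


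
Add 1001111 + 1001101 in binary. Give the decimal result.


1001111 + 1001101 = 10011100 = 156

156


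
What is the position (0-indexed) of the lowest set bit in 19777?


0b100110101000001. Lowest set bit at position 0

0


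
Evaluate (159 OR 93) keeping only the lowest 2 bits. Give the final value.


Step 1: 159 | 93 = 223
Step 2: 223 & 3 = 3

3


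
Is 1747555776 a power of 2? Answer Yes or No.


0b1101000001010011001010111000000. Multiple bits set => No

No


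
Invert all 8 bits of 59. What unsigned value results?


59 ^ 255 = 196

196


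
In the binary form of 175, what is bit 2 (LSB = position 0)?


0b10101111, position 2 = 1

1


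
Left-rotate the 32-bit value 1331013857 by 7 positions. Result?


Rotate 0b1001111010101011010100011100001 left by 7 (32-bit) = 0b10101010110101000111000010100111 = 2866049191

2866049191


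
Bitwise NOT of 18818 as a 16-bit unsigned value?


~0b100100110000010 = 0b1011011001111101 = 46717 (16-bit unsigned)

46717


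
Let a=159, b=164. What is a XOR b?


159 ^ 164 = 59

59
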